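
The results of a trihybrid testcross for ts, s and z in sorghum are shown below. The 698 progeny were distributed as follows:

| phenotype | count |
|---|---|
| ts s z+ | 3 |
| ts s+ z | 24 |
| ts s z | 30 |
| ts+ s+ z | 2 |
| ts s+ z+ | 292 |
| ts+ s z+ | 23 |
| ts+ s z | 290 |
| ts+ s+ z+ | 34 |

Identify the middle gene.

The two most frequent reciprocal classes, ts+ s z and ts s+ z+, are the parental types, so the F1 was ts+ s z / ts s+ z+.
The two rarest classes, ts+ s+ z and ts s z+, are the double crossovers. Comparing them with the parentals, only the s allele has switched, so s is the middle locus and the order is z – s – ts.

s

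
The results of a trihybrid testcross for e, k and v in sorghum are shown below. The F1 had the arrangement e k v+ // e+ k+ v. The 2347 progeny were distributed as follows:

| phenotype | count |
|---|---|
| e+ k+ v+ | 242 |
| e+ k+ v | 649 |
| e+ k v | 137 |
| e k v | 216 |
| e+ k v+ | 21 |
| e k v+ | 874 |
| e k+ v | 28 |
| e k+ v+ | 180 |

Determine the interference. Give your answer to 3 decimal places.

0.380

The two rarest classes, e+ k v+ and e k+ v, are the double crossovers. Comparing them with the parentals, only the e allele has switched, so e is the middle locus and the order is k – e – v.
k–e: (317 + 49)/2347 = 0.1559; e–v: (458 + 49)/2347 = 0.2160.
Expected DCO frequency = 0.1559 × 0.2160 ≈ 0.03367; observed = 49/2347 ≈ 0.02088.
Coefficient of coincidence = 0.02088/0.03367 ≈ 0.620; interference = 1 − 0.620 = 0.380.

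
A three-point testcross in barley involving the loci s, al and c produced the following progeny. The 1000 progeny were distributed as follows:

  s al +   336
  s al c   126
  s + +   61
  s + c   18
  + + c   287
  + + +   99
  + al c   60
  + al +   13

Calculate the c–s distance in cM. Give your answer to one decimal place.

The two most frequent reciprocal classes, + + c and s al +, are the parental types, so the F1 was + + c / s al +.
The two rarest classes, s + c and + al +, are the double crossovers. Comparing them with the parentals, only the s allele has switched, so s is the middle locus and the order is c – s – al.
Crossovers in the c–s interval produce the single-crossover classes + + + and s al c (99 + 126 = 225) plus the double crossovers (31).
RF(c–s) = (225 + 31) / 1000 = 256/1000 = 0.2560 → 25.6 cM.

25.6 cM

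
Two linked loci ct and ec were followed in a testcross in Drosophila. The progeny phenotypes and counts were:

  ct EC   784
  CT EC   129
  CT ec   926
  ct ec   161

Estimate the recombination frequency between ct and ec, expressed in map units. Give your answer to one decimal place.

14.5 map units

The two most frequent classes, CT ec (926) and ct EC (784), are the parental types, so the F1 was CT ec / ct EC.
The recombinant classes are CT EC and ct ec: 129 + 161 = 290.
Recombination frequency = 290/2000 = 0.1450 ≈ 14.5%, i.e. 14.5 map units.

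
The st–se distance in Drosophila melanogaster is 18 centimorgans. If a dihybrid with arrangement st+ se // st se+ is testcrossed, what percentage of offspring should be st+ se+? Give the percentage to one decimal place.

A map distance of 18 centimorgans corresponds to a recombination frequency of 0.180.
The F1 is st+ se / st se+, so st+ se+ is a recombinant gamete class with expected frequency r/2 = 0.180/2 = 0.0900.
That is 0.0900 = 9.0% of the progeny.

9.0%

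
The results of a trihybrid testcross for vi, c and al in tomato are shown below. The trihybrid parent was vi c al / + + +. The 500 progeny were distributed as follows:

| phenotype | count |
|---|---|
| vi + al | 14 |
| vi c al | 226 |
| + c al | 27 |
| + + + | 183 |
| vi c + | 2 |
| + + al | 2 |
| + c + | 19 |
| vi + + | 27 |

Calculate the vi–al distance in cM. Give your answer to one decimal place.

11.6 cM

The two rarest classes, vi c + and + + al, are the double crossovers. Comparing them with the parentals, only the al allele has switched, so al is the middle locus and the order is c – al – vi.
Crossovers in the al–vi interval produce the single-crossover classes + c al and vi + + (27 + 27 = 54) plus the double crossovers (4).
RF(al–vi) = (54 + 4) / 500 = 58/500 = 0.1160 → 11.6 cM.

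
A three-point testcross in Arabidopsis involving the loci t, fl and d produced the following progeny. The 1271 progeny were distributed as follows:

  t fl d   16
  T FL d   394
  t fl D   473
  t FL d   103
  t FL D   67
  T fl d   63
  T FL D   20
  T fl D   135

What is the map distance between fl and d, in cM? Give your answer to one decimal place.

13.1 cM

The two most frequent reciprocal classes, T FL d and t fl D, are the parental types, so the F1 was T FL d / t fl D.
The two rarest classes, T FL D and t fl d, are the double crossovers. Comparing them with the parentals, only the d allele has switched, so d is the middle locus and the order is fl – d – t.
Crossovers in the fl–d interval produce the single-crossover classes T fl d and t FL D (63 + 67 = 130) plus the double crossovers (36).
RF(fl–d) = (130 + 36) / 1271 = 166/1271 = 0.1306 → 13.1 cM.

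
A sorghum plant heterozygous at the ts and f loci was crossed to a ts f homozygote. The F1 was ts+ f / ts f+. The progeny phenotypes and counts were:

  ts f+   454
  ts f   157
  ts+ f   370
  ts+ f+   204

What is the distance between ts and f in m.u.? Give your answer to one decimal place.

30.5 m.u.

The recombinant classes are ts+ f+ and ts f: 204 + 157 = 361.
Recombination frequency = 361/1185 = 0.3046 ≈ 30.5%, i.e. 30.5 m.u.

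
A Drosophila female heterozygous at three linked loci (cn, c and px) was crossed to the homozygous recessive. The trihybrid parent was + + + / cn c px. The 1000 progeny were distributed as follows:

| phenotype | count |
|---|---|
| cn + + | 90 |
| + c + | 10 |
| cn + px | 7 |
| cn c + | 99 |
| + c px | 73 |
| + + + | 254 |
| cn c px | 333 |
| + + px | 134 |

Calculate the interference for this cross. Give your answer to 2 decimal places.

0.62

The two rarest classes, + c + and cn + px, are the double crossovers. Comparing them with the parentals, only the c allele has switched, so c is the middle locus and the order is cn – c – px.
cn–c: (163 + 17)/1000 = 0.1800; c–px: (233 + 17)/1000 = 0.2500.
Expected DCO frequency = 0.1800 × 0.2500 ≈ 0.04500; observed = 17/1000 ≈ 0.01700.
Coefficient of coincidence = 0.01700/0.04500 ≈ 0.38; interference = 1 − 0.38 = 0.62.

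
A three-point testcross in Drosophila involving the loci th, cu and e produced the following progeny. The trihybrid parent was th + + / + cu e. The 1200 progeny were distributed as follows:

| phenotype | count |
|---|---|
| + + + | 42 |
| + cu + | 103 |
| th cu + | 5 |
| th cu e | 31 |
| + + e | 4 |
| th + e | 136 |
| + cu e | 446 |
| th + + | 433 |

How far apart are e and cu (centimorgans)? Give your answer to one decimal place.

20.7 centimorgans

The two rarest classes, th cu + and + + e, are the double crossovers. Comparing them with the parentals, only the cu allele has switched, so cu is the middle locus and the order is th – cu – e.
Crossovers in the cu–e interval produce the single-crossover classes th + e and + cu + (136 + 103 = 239) plus the double crossovers (9).
RF(cu–e) = (239 + 9) / 1200 = 248/1200 = 0.2067 → 20.7 centimorgans.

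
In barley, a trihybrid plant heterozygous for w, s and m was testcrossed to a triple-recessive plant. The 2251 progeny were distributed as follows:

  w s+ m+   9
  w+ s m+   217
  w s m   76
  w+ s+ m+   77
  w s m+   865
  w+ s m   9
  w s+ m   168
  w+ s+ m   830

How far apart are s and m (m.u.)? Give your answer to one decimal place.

The two most frequent reciprocal classes, w s m+ and w+ s+ m, are the parental types, so the F1 was w s m+ / w+ s+ m.
The two rarest classes, w s+ m+ and w+ s m, are the double crossovers. Comparing them with the parentals, only the s allele has switched, so s is the middle locus and the order is w – s – m.
Crossovers in the s–m interval produce the single-crossover classes w s m and w+ s+ m+ (76 + 77 = 153) plus the double crossovers (18).
RF(s–m) = (153 + 18) / 2251 = 171/2251 = 0.0760 → 7.6 m.u.

7.6 m.u.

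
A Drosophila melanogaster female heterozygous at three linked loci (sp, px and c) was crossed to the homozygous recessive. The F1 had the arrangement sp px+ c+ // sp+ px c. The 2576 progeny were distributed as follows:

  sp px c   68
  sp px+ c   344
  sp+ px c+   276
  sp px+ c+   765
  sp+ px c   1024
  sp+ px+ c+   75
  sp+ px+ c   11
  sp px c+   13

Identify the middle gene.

px

The two rarest classes, sp px c+ and sp+ px+ c, are the double crossovers. Comparing them with the parentals, only the px allele has switched, so px is the middle locus and the order is c – px – sp.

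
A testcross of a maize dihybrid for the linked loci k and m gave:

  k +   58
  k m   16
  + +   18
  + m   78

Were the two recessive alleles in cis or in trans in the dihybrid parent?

The two most frequent classes are + m (78) and k + (58); these are the parental (non-recombinant) types.
So the F1 carried + m on one chromosome and k + on the other — the recessive alleles are on opposite chromosomes (trans / repulsion).

trans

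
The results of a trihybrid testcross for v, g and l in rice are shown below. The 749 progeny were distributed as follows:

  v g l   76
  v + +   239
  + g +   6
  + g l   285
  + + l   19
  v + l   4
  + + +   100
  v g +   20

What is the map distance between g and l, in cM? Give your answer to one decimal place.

The two most frequent reciprocal classes, + g l and v + +, are the parental types, so the F1 was + g l / v + +.
The two rarest classes, + g + and v + l, are the double crossovers. Comparing them with the parentals, only the l allele has switched, so l is the middle locus and the order is g – l – v.
Crossovers in the g–l interval produce the single-crossover classes + + l and v g + (19 + 20 = 39) plus the double crossovers (10).
RF(g–l) = (39 + 10) / 749 = 49/749 = 0.0654 → 6.5 cM.

6.5 cM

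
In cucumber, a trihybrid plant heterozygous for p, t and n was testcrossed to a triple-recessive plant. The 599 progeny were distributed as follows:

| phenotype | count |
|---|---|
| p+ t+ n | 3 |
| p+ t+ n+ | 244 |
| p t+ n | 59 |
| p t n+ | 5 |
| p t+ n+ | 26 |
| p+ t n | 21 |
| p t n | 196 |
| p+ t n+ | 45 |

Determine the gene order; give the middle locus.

n

The two most frequent reciprocal classes, p+ t+ n+ and p t n, are the parental types, so the F1 was p+ t+ n+ / p t n.
The two rarest classes, p+ t+ n and p t n+, are the double crossovers. Comparing them with the parentals, only the n allele has switched, so n is the middle locus and the order is p – n – t.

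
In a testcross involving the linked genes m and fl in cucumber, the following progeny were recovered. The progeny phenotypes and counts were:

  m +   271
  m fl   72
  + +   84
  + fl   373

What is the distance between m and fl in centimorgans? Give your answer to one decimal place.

19.5 centimorgans

The two most frequent classes, + fl (373) and m + (271), are the parental types, so the F1 was + fl / m +.
The recombinant classes are + + and m fl: 84 + 72 = 156.
Recombination frequency = 156/800 = 0.1950 ≈ 19.5%, i.e. 19.5 centimorgans.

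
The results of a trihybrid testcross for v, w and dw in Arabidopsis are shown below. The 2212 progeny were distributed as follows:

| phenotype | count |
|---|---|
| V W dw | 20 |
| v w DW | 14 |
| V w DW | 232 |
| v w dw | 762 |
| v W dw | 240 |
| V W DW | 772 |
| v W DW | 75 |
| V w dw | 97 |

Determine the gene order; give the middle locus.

dw

The two most frequent reciprocal classes, v w dw and V W DW, are the parental types, so the F1 was v w dw / V W DW.
The two rarest classes, v w DW and V W dw, are the double crossovers. Comparing them with the parentals, only the dw allele has switched, so dw is the middle locus and the order is w – dw – v.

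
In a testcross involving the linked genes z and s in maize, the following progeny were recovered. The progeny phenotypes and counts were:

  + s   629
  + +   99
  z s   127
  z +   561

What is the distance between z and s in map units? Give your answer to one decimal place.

16.0 map units

The two most frequent classes, + s (629) and z + (561), are the parental types, so the F1 was + s / z +.
The recombinant classes are + + and z s: 99 + 127 = 226.
Recombination frequency = 226/1416 = 0.1596 ≈ 16.0%, i.e. 16.0 map units.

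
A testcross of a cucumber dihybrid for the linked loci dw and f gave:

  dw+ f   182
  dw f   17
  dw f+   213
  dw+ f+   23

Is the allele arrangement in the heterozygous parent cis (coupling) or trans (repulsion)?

The two most frequent classes are dw+ f (182) and dw f+ (213); these are the parental (non-recombinant) types.
So the F1 carried dw+ f on one chromosome and dw f+ on the other — the recessive alleles are on opposite chromosomes (trans / repulsion).

trans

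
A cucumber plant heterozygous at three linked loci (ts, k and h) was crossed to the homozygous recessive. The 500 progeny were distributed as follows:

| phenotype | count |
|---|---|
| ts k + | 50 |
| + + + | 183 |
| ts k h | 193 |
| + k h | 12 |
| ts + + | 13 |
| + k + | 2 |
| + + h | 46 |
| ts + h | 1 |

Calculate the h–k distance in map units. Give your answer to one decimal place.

The two most frequent reciprocal classes, + + + and ts k h, are the parental types, so the F1 was + + + / ts k h.
The two rarest classes, + k + and ts + h, are the double crossovers. Comparing them with the parentals, only the k allele has switched, so k is the middle locus and the order is ts – k – h.
Crossovers in the k–h interval produce the single-crossover classes + + h and ts k + (46 + 50 = 96) plus the double crossovers (3).
RF(k–h) = (96 + 3) / 500 = 99/500 = 0.1980 → 19.8 map units.

19.8 map units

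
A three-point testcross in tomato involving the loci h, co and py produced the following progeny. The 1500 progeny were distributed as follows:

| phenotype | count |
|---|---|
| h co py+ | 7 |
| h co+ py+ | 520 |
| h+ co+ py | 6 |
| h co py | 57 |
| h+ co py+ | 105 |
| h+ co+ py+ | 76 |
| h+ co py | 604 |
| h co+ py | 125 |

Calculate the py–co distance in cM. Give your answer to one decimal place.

16.2 cM

The two most frequent reciprocal classes, h co+ py+ and h+ co py, are the parental types, so the F1 was h co+ py+ / h+ co py.
The two rarest classes, h co py+ and h+ co+ py, are the double crossovers. Comparing them with the parentals, only the co allele has switched, so co is the middle locus and the order is py – co – h.
Crossovers in the py–co interval produce the single-crossover classes h co+ py and h+ co py+ (125 + 105 = 230) plus the double crossovers (13).
RF(py–co) = (230 + 13) / 1500 = 243/1500 = 0.1620 → 16.2 cM.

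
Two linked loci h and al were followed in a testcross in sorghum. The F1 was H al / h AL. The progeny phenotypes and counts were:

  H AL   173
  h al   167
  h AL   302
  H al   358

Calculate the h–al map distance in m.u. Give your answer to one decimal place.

34.0 m.u.

The recombinant classes are H AL and h al: 173 + 167 = 340.
Recombination frequency = 340/1000 = 0.3400 ≈ 34.0%, i.e. 34.0 m.u.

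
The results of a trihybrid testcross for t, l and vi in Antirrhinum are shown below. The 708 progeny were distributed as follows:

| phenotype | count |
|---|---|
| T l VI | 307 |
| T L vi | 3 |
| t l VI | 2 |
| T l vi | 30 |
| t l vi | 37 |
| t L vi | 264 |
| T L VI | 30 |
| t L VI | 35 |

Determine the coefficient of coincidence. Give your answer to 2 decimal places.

The two most frequent reciprocal classes, T l VI and t L vi, are the parental types, so the F1 was T l VI / t L vi.
The two rarest classes, t l VI and T L vi, are the double crossovers. Comparing them with the parentals, only the t allele has switched, so t is the middle locus and the order is vi – t – l.
vi–t: (65 + 5)/708 = 0.0989; t–l: (67 + 5)/708 = 0.1017.
Expected DCO frequency = 0.0989 × 0.1017 ≈ 0.01006; observed = 5/708 ≈ 0.00706.
Coefficient of coincidence = 0.00706/0.01006 ≈ 0.70.

0.70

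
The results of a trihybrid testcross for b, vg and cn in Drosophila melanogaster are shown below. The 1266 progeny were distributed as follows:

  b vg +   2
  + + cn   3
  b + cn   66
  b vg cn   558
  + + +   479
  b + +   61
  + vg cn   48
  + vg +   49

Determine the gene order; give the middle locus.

cn

The two most frequent reciprocal classes, + + + and b vg cn, are the parental types, so the F1 was + + + / b vg cn.
The two rarest classes, + + cn and b vg +, are the double crossovers. Comparing them with the parentals, only the cn allele has switched, so cn is the middle locus and the order is b – cn – vg.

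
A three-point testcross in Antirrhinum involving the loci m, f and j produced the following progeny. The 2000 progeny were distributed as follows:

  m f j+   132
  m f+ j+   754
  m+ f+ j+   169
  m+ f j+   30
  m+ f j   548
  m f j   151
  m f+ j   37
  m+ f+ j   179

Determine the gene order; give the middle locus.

The two most frequent reciprocal classes, m f+ j+ and m+ f j, are the parental types, so the F1 was m f+ j+ / m+ f j.
The two rarest classes, m f+ j and m+ f j+, are the double crossovers. Comparing them with the parentals, only the j allele has switched, so j is the middle locus and the order is f – j – m.

j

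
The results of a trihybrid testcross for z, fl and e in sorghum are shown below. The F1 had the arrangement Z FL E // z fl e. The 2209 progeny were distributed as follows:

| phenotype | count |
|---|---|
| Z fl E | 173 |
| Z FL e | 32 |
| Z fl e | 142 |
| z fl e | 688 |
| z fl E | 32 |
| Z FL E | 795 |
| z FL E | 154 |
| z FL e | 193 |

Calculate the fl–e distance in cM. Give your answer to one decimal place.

19.5 cM

The two rarest classes, Z FL e and z fl E, are the double crossovers. Comparing them with the parentals, only the e allele has switched, so e is the middle locus and the order is z – e – fl.
Crossovers in the e–fl interval produce the single-crossover classes Z fl E and z FL e (173 + 193 = 366) plus the double crossovers (64).
RF(e–fl) = (366 + 64) / 2209 = 430/2209 = 0.1947 → 19.5 cM.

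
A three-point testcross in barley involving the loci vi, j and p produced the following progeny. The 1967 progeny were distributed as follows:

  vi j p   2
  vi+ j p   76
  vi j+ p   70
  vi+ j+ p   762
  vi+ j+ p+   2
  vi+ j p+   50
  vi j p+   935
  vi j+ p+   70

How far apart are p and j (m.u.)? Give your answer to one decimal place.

The two most frequent reciprocal classes, vi+ j+ p and vi j p+, are the parental types, so the F1 was vi+ j+ p / vi j p+.
The two rarest classes, vi+ j+ p+ and vi j p, are the double crossovers. Comparing them with the parentals, only the p allele has switched, so p is the middle locus and the order is vi – p – j.
Crossovers in the p–j interval produce the single-crossover classes vi+ j p and vi j+ p+ (76 + 70 = 146) plus the double crossovers (4).
RF(p–j) = (146 + 4) / 1967 = 150/1967 = 0.0763 → 7.6 m.u.

7.6 m.u.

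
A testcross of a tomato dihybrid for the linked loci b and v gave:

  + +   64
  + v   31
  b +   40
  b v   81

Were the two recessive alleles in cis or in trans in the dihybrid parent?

The two most frequent classes are + + (64) and b v (81); these are the parental (non-recombinant) types.
So the F1 carried + + on one chromosome and b v on the other — the recessive alleles are on the same chromosome (cis / coupling).

cis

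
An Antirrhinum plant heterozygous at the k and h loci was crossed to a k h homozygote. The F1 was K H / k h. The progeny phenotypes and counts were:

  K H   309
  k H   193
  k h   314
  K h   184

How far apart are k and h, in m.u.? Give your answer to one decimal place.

37.7 m.u.

The recombinant classes are K h and k H: 184 + 193 = 377.
Recombination frequency = 377/1000 = 0.3770 ≈ 37.7%, i.e. 37.7 m.u.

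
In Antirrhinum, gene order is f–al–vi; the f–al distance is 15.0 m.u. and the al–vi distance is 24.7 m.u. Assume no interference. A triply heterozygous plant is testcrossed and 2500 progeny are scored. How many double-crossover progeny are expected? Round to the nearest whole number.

93

Map distances give recombination frequencies of 0.150 and 0.247 for the two intervals.
With no interference, expected double-crossover frequency = 0.150 × 0.247 = 0.03705.
Expected number = 0.03705 × 2500 = 92.62 ≈ 93.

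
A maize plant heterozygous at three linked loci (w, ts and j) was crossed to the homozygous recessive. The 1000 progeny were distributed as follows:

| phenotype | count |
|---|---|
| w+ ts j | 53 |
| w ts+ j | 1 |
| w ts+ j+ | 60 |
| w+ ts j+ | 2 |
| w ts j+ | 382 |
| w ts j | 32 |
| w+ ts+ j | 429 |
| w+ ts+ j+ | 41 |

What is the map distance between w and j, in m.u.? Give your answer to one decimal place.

The two most frequent reciprocal classes, w ts j+ and w+ ts+ j, are the parental types, so the F1 was w ts j+ / w+ ts+ j.
The two rarest classes, w+ ts j+ and w ts+ j, are the double crossovers. Comparing them with the parentals, only the w allele has switched, so w is the middle locus and the order is ts – w – j.
Crossovers in the w–j interval produce the single-crossover classes w ts j and w+ ts+ j+ (32 + 41 = 73) plus the double crossovers (3).
RF(w–j) = (73 + 3) / 1000 = 76/1000 = 0.0760 → 7.6 m.u.

7.6 m.u.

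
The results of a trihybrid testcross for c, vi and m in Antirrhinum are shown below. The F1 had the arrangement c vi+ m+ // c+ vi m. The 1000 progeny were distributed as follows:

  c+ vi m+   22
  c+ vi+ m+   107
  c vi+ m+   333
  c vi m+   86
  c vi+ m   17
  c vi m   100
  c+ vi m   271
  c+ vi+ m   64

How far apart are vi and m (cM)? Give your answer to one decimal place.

The two rarest classes, c vi+ m and c+ vi m+, are the double crossovers. Comparing them with the parentals, only the m allele has switched, so m is the middle locus and the order is c – m – vi.
Crossovers in the m–vi interval produce the single-crossover classes c vi m+ and c+ vi+ m (86 + 64 = 150) plus the double crossovers (39).
RF(m–vi) = (150 + 39) / 1000 = 189/1000 = 0.1890 → 18.9 cM.

18.9 cM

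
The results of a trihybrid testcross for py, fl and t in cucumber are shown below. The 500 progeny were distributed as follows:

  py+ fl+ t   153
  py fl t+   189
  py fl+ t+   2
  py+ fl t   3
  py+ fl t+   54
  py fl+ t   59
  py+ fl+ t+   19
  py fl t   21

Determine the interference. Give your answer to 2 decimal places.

The two most frequent reciprocal classes, py fl t+ and py+ fl+ t, are the parental types, so the F1 was py fl t+ / py+ fl+ t.
The two rarest classes, py fl+ t+ and py+ fl t, are the double crossovers. Comparing them with the parentals, only the fl allele has switched, so fl is the middle locus and the order is py – fl – t.
py–fl: (113 + 5)/500 = 0.2360; fl–t: (40 + 5)/500 = 0.0900.
Expected DCO frequency = 0.2360 × 0.0900 ≈ 0.02124; observed = 5/500 ≈ 0.01000.
Coefficient of coincidence = 0.01000/0.02124 ≈ 0.47; interference = 1 − 0.47 = 0.53.

0.53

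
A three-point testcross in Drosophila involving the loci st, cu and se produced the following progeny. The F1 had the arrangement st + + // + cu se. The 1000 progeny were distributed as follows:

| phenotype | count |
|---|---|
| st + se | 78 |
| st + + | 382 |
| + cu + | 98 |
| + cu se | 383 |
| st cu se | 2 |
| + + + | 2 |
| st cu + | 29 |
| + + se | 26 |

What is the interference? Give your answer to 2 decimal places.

0.62

The two rarest classes, + + + and st cu se, are the double crossovers. Comparing them with the parentals, only the st allele has switched, so st is the middle locus and the order is cu – st – se.
cu–st: (55 + 4)/1000 = 0.0590; st–se: (176 + 4)/1000 = 0.1800.
Expected DCO frequency = 0.0590 × 0.1800 ≈ 0.01062; observed = 4/1000 ≈ 0.00400.
Coefficient of coincidence = 0.00400/0.01062 ≈ 0.38; interference = 1 − 0.38 = 0.62.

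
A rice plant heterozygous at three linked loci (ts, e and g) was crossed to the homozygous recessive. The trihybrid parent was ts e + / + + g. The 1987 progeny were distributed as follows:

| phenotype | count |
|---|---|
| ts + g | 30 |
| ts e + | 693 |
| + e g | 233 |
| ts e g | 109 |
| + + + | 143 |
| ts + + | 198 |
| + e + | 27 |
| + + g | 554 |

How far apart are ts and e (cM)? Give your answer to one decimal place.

The two rarest classes, + e + and ts + g, are the double crossovers. Comparing them with the parentals, only the ts allele has switched, so ts is the middle locus and the order is g – ts – e.
Crossovers in the ts–e interval produce the single-crossover classes ts + + and + e g (198 + 233 = 431) plus the double crossovers (57).
RF(ts–e) = (431 + 57) / 1987 = 488/1987 = 0.2456 → 24.6 cM.

24.6 cM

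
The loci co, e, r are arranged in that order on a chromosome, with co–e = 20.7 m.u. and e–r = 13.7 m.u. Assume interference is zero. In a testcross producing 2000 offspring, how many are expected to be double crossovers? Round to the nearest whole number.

Map distances give recombination frequencies of 0.207 and 0.137 for the two intervals.
With no interference, expected double-crossover frequency = 0.207 × 0.137 = 0.02836.
Expected number = 0.02836 × 2000 = 56.72 ≈ 57.

57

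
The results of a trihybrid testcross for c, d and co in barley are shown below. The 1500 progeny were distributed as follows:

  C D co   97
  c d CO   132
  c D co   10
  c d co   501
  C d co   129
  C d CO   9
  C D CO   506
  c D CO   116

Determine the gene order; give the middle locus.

The two most frequent reciprocal classes, C D CO and c d co, are the parental types, so the F1 was C D CO / c d co.
The two rarest classes, C d CO and c D co, are the double crossovers. Comparing them with the parentals, only the d allele has switched, so d is the middle locus and the order is co – d – c.

d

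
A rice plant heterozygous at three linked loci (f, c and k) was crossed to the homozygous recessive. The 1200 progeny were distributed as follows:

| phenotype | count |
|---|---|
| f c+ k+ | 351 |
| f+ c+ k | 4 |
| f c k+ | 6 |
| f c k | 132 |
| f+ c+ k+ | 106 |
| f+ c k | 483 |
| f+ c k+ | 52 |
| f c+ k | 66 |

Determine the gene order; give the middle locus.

c

The two most frequent reciprocal classes, f+ c k and f c+ k+, are the parental types, so the F1 was f+ c k / f c+ k+.
The two rarest classes, f+ c+ k and f c k+, are the double crossovers. Comparing them with the parentals, only the c allele has switched, so c is the middle locus and the order is k – c – f.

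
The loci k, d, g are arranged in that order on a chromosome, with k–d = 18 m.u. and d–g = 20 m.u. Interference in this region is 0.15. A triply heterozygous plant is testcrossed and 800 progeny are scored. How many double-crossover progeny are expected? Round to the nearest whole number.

24

Map distances give recombination frequencies of 0.180 and 0.200 for the two intervals.
With interference 0.15 (so coincidence = 0.85), expected double-crossover frequency = 0.180 × 0.200 × 0.85 = 0.03060.
Expected number = 0.03060 × 800 = 24.48 ≈ 24.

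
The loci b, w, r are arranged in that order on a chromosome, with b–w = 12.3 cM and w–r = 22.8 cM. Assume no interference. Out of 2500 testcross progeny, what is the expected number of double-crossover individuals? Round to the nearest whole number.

Map distances give recombination frequencies of 0.123 and 0.228 for the two intervals.
With no interference, expected double-crossover frequency = 0.123 × 0.228 = 0.02804.
Expected number = 0.02804 × 2500 = 70.11 ≈ 70.

70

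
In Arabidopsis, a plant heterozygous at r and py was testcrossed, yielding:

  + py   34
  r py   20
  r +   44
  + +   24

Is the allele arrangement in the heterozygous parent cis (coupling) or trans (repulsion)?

The two most frequent classes are + py (34) and r + (44); these are the parental (non-recombinant) types.
So the F1 carried + py on one chromosome and r + on the other — the recessive alleles are on opposite chromosomes (trans / repulsion).

trans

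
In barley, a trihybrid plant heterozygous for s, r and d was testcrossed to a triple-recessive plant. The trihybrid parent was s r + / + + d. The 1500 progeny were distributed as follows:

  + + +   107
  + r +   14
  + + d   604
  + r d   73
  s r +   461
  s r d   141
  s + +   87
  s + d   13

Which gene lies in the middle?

The two rarest classes, + r + and s + d, are the double crossovers. Comparing them with the parentals, only the s allele has switched, so s is the middle locus and the order is r – s – d.

s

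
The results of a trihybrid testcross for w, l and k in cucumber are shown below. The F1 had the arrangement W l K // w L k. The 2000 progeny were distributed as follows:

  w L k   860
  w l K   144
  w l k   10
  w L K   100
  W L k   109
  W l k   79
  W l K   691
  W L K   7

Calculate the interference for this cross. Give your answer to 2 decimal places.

The two rarest classes, W L K and w l k, are the double crossovers. Comparing them with the parentals, only the l allele has switched, so l is the middle locus and the order is k – l – w.
k–l: (179 + 17)/2000 = 0.0980; l–w: (253 + 17)/2000 = 0.1350.
Expected DCO frequency = 0.0980 × 0.1350 ≈ 0.01323; observed = 17/2000 ≈ 0.00850.
Coefficient of coincidence = 0.00850/0.01323 ≈ 0.64; interference = 1 − 0.64 = 0.36.

0.36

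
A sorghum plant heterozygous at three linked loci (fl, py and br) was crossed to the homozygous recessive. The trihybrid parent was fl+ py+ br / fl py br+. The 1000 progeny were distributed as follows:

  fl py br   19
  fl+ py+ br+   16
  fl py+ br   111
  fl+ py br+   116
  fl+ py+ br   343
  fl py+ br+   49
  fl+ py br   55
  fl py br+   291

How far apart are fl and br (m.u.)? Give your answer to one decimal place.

The two rarest classes, fl+ py+ br+ and fl py br, are the double crossovers. Comparing them with the parentals, only the br allele has switched, so br is the middle locus and the order is py – br – fl.
Crossovers in the br–fl interval produce the single-crossover classes fl py+ br and fl+ py br+ (111 + 116 = 227) plus the double crossovers (35).
RF(br–fl) = (227 + 35) / 1000 = 262/1000 = 0.2620 → 26.2 m.u.

26.2 m.u.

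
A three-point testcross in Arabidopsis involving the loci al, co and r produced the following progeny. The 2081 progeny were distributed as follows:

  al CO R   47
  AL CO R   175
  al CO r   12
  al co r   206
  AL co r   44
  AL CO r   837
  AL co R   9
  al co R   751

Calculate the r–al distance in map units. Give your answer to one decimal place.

The two most frequent reciprocal classes, al co R and AL CO r, are the parental types, so the F1 was al co R / AL CO r.
The two rarest classes, AL co R and al CO r, are the double crossovers. Comparing them with the parentals, only the al allele has switched, so al is the middle locus and the order is co – al – r.
Crossovers in the al–r interval produce the single-crossover classes al co r and AL CO R (206 + 175 = 381) plus the double crossovers (21).
RF(al–r) = (381 + 21) / 2081 = 402/2081 = 0.1932 → 19.3 map units.

19.3 map units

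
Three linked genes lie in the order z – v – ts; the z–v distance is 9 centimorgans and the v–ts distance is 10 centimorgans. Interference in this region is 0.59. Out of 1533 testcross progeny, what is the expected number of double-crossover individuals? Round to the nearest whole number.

Map distances give recombination frequencies of 0.090 and 0.100 for the two intervals.
With interference 0.59 (so coincidence = 0.41), expected double-crossover frequency = 0.090 × 0.100 × 0.41 = 0.00369.
Expected number = 0.00369 × 1533 = 5.66 ≈ 6.

6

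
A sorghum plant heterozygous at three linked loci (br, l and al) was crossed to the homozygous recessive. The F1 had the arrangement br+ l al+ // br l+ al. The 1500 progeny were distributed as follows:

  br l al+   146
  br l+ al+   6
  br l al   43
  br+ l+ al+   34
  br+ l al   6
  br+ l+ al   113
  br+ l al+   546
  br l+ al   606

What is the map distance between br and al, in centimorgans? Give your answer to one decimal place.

18.1 centimorgans

The two rarest classes, br+ l al and br l+ al+, are the double crossovers. Comparing them with the parentals, only the al allele has switched, so al is the middle locus and the order is l – al – br.
Crossovers in the al–br interval produce the single-crossover classes br l al+ and br+ l+ al (146 + 113 = 259) plus the double crossovers (12).
RF(al–br) = (259 + 12) / 1500 = 271/1500 = 0.1807 → 18.1 centimorgans.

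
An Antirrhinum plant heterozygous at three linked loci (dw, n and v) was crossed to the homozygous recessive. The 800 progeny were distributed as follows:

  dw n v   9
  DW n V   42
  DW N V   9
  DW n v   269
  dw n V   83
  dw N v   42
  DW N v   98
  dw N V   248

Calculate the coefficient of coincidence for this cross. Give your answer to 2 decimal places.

The two most frequent reciprocal classes, dw N V and DW n v, are the parental types, so the F1 was dw N V / DW n v.
The two rarest classes, DW N V and dw n v, are the double crossovers. Comparing them with the parentals, only the dw allele has switched, so dw is the middle locus and the order is v – dw – n.
v–dw: (84 + 18)/800 = 0.1275; dw–n: (181 + 18)/800 = 0.2487.
Expected DCO frequency = 0.1275 × 0.2487 ≈ 0.03171; observed = 18/800 ≈ 0.02250.
Coefficient of coincidence = 0.02250/0.03171 ≈ 0.71.

0.71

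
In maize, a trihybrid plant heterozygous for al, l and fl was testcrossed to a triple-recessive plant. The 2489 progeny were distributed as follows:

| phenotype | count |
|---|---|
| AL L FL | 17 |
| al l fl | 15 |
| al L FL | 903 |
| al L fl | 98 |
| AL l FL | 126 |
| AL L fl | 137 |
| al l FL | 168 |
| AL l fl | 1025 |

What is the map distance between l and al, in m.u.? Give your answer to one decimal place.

13.5 m.u.

The two most frequent reciprocal classes, al L FL and AL l fl, are the parental types, so the F1 was al L FL / AL l fl.
The two rarest classes, AL L FL and al l fl, are the double crossovers. Comparing them with the parentals, only the al allele has switched, so al is the middle locus and the order is l – al – fl.
Crossovers in the l–al interval produce the single-crossover classes al l FL and AL L fl (168 + 137 = 305) plus the double crossovers (32).
RF(l–al) = (305 + 32) / 2489 = 337/2489 = 0.1354 → 13.5 m.u.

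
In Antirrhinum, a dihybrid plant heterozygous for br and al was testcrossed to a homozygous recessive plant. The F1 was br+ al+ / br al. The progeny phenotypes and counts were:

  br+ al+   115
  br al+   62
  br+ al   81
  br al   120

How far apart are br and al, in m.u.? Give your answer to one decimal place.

37.8 m.u.

The recombinant classes are br+ al and br al+: 81 + 62 = 143.
Recombination frequency = 143/378 = 0.3783 ≈ 37.8%, i.e. 37.8 m.u.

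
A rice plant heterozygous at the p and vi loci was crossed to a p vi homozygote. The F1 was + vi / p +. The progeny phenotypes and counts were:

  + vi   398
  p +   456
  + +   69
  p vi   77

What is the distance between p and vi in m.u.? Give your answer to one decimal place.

14.6 m.u.

The recombinant classes are + + and p vi: 69 + 77 = 146.
Recombination frequency = 146/1000 = 0.1460 ≈ 14.6%, i.e. 14.6 m.u.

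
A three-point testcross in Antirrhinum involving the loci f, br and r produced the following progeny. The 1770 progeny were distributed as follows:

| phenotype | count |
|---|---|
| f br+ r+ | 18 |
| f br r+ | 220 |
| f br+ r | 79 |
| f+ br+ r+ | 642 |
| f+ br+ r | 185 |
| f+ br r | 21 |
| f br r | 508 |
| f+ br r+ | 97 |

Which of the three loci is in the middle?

The two most frequent reciprocal classes, f br r and f+ br+ r+, are the parental types, so the F1 was f br r / f+ br+ r+.
The two rarest classes, f+ br r and f br+ r+, are the double crossovers. Comparing them with the parentals, only the f allele has switched, so f is the middle locus and the order is br – f – r.

f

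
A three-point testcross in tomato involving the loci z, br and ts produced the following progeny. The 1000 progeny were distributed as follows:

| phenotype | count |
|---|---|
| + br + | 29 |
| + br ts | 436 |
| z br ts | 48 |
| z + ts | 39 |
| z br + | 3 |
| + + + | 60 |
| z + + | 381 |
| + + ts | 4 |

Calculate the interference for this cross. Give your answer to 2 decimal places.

The two most frequent reciprocal classes, z + + and + br ts, are the parental types, so the F1 was z + + / + br ts.
The two rarest classes, z br + and + + ts, are the double crossovers. Comparing them with the parentals, only the br allele has switched, so br is the middle locus and the order is ts – br – z.
ts–br: (68 + 7)/1000 = 0.0750; br–z: (108 + 7)/1000 = 0.1150.
Expected DCO frequency = 0.0750 × 0.1150 ≈ 0.00863; observed = 7/1000 ≈ 0.00700.
Coefficient of coincidence = 0.00700/0.00863 ≈ 0.81; interference = 1 − 0.81 = 0.19.

0.19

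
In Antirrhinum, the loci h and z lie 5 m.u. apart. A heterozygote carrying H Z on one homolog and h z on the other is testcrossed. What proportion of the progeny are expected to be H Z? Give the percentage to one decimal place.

47.5%

A map distance of 5 m.u. corresponds to a recombination frequency of 0.050.
The F1 is H Z / h z, so H Z is a parental gamete class with expected frequency (1 − r)/2 = 0.950/2 = 0.4750.
That is 0.4750 = 47.5% of the progeny.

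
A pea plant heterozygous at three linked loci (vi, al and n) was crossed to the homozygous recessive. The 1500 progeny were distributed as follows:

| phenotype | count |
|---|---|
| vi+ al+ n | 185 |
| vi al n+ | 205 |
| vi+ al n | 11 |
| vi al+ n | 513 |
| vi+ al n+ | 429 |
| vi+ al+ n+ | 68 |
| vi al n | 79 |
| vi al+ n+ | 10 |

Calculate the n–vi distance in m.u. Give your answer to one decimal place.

27.4 m.u.

The two most frequent reciprocal classes, vi+ al n+ and vi al+ n, are the parental types, so the F1 was vi+ al n+ / vi al+ n.
The two rarest classes, vi+ al n and vi al+ n+, are the double crossovers. Comparing them with the parentals, only the n allele has switched, so n is the middle locus and the order is al – n – vi.
Crossovers in the n–vi interval produce the single-crossover classes vi al n+ and vi+ al+ n (205 + 185 = 390) plus the double crossovers (21).
RF(n–vi) = (390 + 21) / 1500 = 411/1500 = 0.2740 → 27.4 m.u.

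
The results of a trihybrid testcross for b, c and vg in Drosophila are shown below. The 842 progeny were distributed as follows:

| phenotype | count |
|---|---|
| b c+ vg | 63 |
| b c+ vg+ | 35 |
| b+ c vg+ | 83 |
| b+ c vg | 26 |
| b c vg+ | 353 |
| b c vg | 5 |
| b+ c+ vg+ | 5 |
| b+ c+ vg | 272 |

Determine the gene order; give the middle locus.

vg

The two most frequent reciprocal classes, b c vg+ and b+ c+ vg, are the parental types, so the F1 was b c vg+ / b+ c+ vg.
The two rarest classes, b c vg and b+ c+ vg+, are the double crossovers. Comparing them with the parentals, only the vg allele has switched, so vg is the middle locus and the order is b – vg – c.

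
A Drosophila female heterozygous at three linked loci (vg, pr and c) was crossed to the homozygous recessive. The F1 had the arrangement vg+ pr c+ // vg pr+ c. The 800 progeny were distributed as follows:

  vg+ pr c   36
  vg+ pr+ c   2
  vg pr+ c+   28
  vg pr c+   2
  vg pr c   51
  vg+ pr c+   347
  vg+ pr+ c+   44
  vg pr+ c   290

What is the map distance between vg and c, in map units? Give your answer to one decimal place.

The two rarest classes, vg pr c+ and vg+ pr+ c, are the double crossovers. Comparing them with the parentals, only the vg allele has switched, so vg is the middle locus and the order is c – vg – pr.
Crossovers in the c–vg interval produce the single-crossover classes vg+ pr c and vg pr+ c+ (36 + 28 = 64) plus the double crossovers (4).
RF(c–vg) = (64 + 4) / 800 = 68/800 = 0.0850 → 8.5 map units.

8.5 map units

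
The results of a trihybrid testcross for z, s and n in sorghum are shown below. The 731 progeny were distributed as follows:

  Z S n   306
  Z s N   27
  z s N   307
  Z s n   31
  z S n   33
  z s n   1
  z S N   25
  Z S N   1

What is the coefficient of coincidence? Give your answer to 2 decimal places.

0.41

The two most frequent reciprocal classes, z s N and Z S n, are the parental types, so the F1 was z s N / Z S n.
The two rarest classes, z s n and Z S N, are the double crossovers. Comparing them with the parentals, only the n allele has switched, so n is the middle locus and the order is s – n – z.
s–n: (56 + 2)/731 = 0.0793; n–z: (60 + 2)/731 = 0.0848.
Expected DCO frequency = 0.0793 × 0.0848 ≈ 0.00672; observed = 2/731 ≈ 0.00274.
Coefficient of coincidence = 0.00274/0.00672 ≈ 0.41.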